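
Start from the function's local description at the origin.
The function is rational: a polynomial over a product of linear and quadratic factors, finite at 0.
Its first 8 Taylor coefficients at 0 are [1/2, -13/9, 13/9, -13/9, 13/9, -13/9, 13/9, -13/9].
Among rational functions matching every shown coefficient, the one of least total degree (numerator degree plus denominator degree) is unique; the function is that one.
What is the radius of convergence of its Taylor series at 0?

No rational of total degree below 2 reproduces all 8 coefficients; solving the [1/1] Pade equations on them gives f(λ) = (1/2 - 17*λ/18)/(λ + 1), whose expansion matches every shown term.
Denominator factor (λ + 1): pole of order 1 at -1, modulus 1.
The radius of convergence is the smallest modulus among the singular points: 1.

The radius of convergence is 1.


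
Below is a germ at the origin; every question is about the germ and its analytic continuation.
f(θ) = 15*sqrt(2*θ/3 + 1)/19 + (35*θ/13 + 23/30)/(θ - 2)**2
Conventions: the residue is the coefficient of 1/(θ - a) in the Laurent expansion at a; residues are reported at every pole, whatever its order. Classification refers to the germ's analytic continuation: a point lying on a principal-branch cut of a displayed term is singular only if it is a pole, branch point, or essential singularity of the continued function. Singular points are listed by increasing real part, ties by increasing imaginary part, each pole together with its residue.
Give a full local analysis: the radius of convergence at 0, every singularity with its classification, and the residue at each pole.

Radius of convergence at 0: 3/2.
At -3/2: an algebraic (square-root) branch point.
At 2: a pole of order 2; residue 35/13.

Denominator factor (θ - 2)^2: pole of order 2 at 2, modulus 2.
Branch term (15/19)*sqrt(1 - θ/(-3/2)): its argument vanishes at θ = -3/2, a square-root branch point, modulus 3/2.
The radius of convergence is the smallest modulus among the singular points: 3/2.
The branch term is analytic at 2 and contributes nothing to the residue; only the rational part matters.
At the order-2 pole 2 set g(θ) = (θ - (2))^2*(rational part) = 35*θ/13 + 23/30.
Order-2 pole: residue = g'(a); g'(2) = 35/13, so the residue is 35/13.
List the singular points by increasing real part (a conjugate pair: the negative imaginary part first).


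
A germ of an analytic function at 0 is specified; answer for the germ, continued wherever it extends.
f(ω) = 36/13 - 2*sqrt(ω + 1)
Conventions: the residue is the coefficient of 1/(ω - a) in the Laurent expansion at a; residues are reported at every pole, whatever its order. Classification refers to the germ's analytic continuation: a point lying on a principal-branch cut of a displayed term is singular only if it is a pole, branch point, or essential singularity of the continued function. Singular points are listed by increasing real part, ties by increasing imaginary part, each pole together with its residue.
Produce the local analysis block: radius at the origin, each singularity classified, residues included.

Branch term (-2)*sqrt(1 - ω/(-1)): its argument vanishes at ω = -1, a square-root branch point, modulus 1.
The radius of convergence is the smallest modulus among the singular points: 1.

Radius of convergence at 0: 1.
At -1: an algebraic (square-root) branch point.


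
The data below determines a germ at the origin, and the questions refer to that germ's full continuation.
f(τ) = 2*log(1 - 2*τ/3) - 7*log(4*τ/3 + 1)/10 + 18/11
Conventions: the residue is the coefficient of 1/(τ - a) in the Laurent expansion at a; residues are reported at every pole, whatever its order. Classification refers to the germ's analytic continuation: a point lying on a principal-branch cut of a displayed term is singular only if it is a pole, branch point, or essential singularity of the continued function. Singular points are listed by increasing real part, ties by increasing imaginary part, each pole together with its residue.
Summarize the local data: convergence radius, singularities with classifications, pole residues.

Radius of convergence at 0: 3/4.
At -3/4: a logarithmic branch point.
At 3/2: a logarithmic branch point.

Branch term (-7/10)*log(1 - τ/(-3/4)): its argument vanishes at τ = -3/4, a logarithmic branch point, modulus 3/4.
Branch term (2)*log(1 - τ/(3/2)): its argument vanishes at τ = 3/2, a logarithmic branch point, modulus 3/2.
The radius of convergence is the smallest modulus among the singular points: 3/4.
List the singular points by increasing real part (a conjugate pair: the negative imaginary part first).


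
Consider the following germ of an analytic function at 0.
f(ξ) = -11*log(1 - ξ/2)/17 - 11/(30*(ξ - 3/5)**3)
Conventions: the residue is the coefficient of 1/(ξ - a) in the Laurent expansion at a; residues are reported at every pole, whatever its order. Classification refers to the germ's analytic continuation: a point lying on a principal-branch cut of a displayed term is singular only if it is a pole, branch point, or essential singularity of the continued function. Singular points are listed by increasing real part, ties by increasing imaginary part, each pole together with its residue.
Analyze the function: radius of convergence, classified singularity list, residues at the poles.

Radius of convergence at 0: 3/5.
At 3/5: a pole of order 3; residue 0.
At 2: a logarithmic branch point.

Denominator factor (ξ - 3/5)^3: pole of order 3 at 3/5, modulus 3/5.
Branch term (-11/17)*log(1 - ξ/(2)): its argument vanishes at ξ = 2, a logarithmic branch point, modulus 2.
The radius of convergence is the smallest modulus among the singular points: 3/5.
The branch term is analytic at 3/5 and contributes nothing to the residue; only the rational part matters.
At the order-3 pole 3/5 set g(ξ) = (ξ - (3/5))^3*(rational part) = -11/30.
Order-3 pole: residue = g''(a)/2; g''(3/5) = 0, so the residue is 0.
List the singular points by increasing real part (a conjugate pair: the negative imaginary part first).


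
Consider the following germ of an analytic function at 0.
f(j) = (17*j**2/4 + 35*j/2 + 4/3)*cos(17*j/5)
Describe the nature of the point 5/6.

The point is a regular point.

There is no denominator, hence no pole anywhere.
The factor cos(17*j/5) is entire.
So the germ continues analytically to 5/6.


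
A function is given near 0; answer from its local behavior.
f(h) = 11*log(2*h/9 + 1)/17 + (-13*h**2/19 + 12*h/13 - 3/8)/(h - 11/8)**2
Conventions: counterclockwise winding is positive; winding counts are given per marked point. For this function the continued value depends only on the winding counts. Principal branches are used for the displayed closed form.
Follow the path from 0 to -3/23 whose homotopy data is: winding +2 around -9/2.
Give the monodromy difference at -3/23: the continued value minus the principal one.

Continued minus principal equals (44/17)*pi*i.

The rational part is single-valued and drops out of the difference; each branch term changes only by its own monodromy.
(11/17)*log(1 - h/(-9/2)): each positive loop around -9/2 adds 2*pi*i to the log, so winding +2 contributes (11/17)*(2)*2*pi*i = (44/17)*pi*i.
Summing the contributions at h = -3/23 gives (44/17)*pi*i.


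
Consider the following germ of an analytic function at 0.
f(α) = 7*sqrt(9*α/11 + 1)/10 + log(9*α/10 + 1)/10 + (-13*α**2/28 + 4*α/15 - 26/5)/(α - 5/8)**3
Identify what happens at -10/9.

The term (1/10)*log(1 - α/(-10/9)) has argument 1 - -10/9/(-10/9) = 0 at -10/9: a logarithmic (infinitely-sheeted) branch point; the remaining terms are analytic or single-valued there.

The point is a logarithmic branch point.


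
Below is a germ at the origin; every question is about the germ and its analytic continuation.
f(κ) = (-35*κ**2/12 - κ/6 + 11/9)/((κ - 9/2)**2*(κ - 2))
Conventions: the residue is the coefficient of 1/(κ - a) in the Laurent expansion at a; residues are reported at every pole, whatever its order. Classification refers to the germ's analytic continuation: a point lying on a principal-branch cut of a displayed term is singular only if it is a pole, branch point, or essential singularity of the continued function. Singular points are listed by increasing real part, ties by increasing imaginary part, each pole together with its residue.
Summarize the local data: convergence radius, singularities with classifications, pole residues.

Denominator factor (κ - 9/2)^2: pole of order 2 at 9/2, modulus 9/2.
Denominator factor (κ - 2): pole of order 1 at 2, modulus 2.
The radius of convergence is the smallest modulus among the singular points: 2.
At the order-1 pole 2 set g(κ) = (κ - (2))*f(κ) = (-35*κ**2/12 - κ/6 + 11/9)/(κ - 9/2)**2.
Simple pole: residue = g(a) at a = 2, which is -388/225.
At the order-2 pole 9/2 set g(κ) = (κ - (9/2))^2*f(κ) = (-35*κ**2/12 - κ/6 + 11/9)/(κ - 2).
Order-2 pole: residue = g'(a); g'(9/2) = -1073/900, so the residue is -1073/900.
List the singular points by increasing real part (a conjugate pair: the negative imaginary part first).

Radius of convergence at 0: 2.
At 2: a pole of order 1; residue -388/225.
At 9/2: a pole of order 2; residue -1073/900.


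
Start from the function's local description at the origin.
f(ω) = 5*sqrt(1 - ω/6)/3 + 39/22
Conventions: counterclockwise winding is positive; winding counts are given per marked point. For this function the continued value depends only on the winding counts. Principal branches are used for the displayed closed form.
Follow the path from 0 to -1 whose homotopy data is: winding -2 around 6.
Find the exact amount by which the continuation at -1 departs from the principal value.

Continued minus principal equals 0.

The rational part is single-valued and drops out of the difference; each branch term changes only by its own monodromy.
(5/3)*sqrt(1 - ω/(6)): winding -2 is even, the square root returns to the same sheet, contribution 0.
Summing the contributions at ω = -1 gives 0.


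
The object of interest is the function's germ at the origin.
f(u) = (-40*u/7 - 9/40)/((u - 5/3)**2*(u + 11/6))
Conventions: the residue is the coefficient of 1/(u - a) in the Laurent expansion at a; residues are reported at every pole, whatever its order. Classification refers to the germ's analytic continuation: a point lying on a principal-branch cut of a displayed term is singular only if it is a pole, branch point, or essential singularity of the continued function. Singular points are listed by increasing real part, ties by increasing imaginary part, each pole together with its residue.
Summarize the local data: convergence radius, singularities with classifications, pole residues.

Denominator factor (u - 5/3)^2: pole of order 2 at 5/3, modulus 5/3.
Denominator factor (u + 11/6): pole of order 1 at -11/6, modulus 11/6.
The radius of convergence is the smallest modulus among the singular points: 5/3.
At the order-1 pole -11/6 set g(u) = (u - (-11/6))*f(u) = (-40*u/7 - 9/40)/(u - 5/3)**2.
Simple pole: residue = g(a) at a = -11/6, which is 8611/10290.
At the order-2 pole 5/3 set g(u) = (u - (5/3))^2*f(u) = (-40*u/7 - 9/40)/(u + 11/6).
Order-2 pole: residue = g'(a); g'(5/3) = -8611/10290, so the residue is -8611/10290.
List the singular points by increasing real part (a conjugate pair: the negative imaginary part first).

Radius of convergence at 0: 5/3.
At -11/6: a pole of order 1; residue 8611/10290.
At 5/3: a pole of order 2; residue -8611/10290.


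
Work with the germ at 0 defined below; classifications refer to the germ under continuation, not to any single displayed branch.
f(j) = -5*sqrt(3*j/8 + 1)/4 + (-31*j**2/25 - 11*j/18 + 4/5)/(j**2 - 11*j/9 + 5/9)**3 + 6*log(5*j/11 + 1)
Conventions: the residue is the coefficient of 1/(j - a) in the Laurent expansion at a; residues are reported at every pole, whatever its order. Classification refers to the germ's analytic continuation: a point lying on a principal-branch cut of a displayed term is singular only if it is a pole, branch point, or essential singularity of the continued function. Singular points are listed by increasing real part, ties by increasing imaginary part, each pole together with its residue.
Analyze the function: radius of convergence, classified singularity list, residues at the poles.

Radius of convergence at 0: (1/3)*sqrt(5).
At -8/3: an algebraic (square-root) branch point.
At -11/5: a logarithmic branch point.
At (11/18) - ((1/18)*sqrt(59))*i: a pole of order 3; residue -((1980693/10268950)*sqrt(59))*i.
At (11/18) + ((1/18)*sqrt(59))*i: a pole of order 3; residue ((1980693/10268950)*sqrt(59))*i.


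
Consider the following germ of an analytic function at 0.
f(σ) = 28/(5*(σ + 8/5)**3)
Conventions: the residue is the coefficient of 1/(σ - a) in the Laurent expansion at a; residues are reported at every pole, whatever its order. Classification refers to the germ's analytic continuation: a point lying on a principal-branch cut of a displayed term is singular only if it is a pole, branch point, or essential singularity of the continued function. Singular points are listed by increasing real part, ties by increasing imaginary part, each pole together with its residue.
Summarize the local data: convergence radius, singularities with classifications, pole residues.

Radius of convergence at 0: 8/5.
At -8/5: a pole of order 3; residue 0.

Denominator factor (σ + 8/5)^3: pole of order 3 at -8/5, modulus 8/5.
The radius of convergence is the smallest modulus among the singular points: 8/5.
At the order-3 pole -8/5 set g(σ) = (σ - (-8/5))^3*f(σ) = 28/5.
Order-3 pole: residue = g''(a)/2; g''(-8/5) = 0, so the residue is 0.


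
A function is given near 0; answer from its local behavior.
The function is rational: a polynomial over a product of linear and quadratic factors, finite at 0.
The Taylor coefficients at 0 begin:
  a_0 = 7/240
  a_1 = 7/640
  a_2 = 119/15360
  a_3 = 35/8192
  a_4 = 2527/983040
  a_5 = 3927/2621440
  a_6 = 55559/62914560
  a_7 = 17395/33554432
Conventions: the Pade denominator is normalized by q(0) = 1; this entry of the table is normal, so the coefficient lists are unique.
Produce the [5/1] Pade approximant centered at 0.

The Pade approximant has numerator coefficients [7/240, -2527/403920, 35/26928, -7/23760, 7/134640, -7/403920]; denominator coefficients [1, -7937/13464].

Taylor coefficients needed (read off): a_0 = 7/240, a_1 = 7/640, a_2 = 119/15360, a_3 = 35/8192, a_4 = 2527/983040, a_5 = 3927/2621440, a_6 = 55559/62914560.
Write the denominator as Q(χ) = 1 + q1*χ. Requiring Q*f - P = O(χ^7) with deg P <= 5 kills the coefficients of χ^6..χ^6 in Q*f:
  χ^6: a_6 + q1*a_5 = 0, i.e. 55559/62914560 + (3927/2621440)*q1 = 0.
Solving this linear system: q1 = -7937/13464.
The numerator is Q*f truncated at degree 5: P0 = a_0 = 7/240; P1 = a_1 + q1*a_0 = -2527/403920; P2 = a_2 + q1*a_1 = 35/26928; P3 = a_3 + q1*a_2 = -7/23760; P4 = a_4 + q1*a_3 = 7/134640; P5 = a_5 + q1*a_4 = -7/403920.


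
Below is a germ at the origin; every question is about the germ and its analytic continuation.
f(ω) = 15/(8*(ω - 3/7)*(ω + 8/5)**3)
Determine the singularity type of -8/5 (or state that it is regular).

The point is a pole of order 3.

The denominator factor ω + 8/5 vanishes at -8/5 and appears to the power 3; the numerator there equals 15/8, nonzero, and no other factor vanishes.
Hence a pole whose order is the multiplicity, 3.


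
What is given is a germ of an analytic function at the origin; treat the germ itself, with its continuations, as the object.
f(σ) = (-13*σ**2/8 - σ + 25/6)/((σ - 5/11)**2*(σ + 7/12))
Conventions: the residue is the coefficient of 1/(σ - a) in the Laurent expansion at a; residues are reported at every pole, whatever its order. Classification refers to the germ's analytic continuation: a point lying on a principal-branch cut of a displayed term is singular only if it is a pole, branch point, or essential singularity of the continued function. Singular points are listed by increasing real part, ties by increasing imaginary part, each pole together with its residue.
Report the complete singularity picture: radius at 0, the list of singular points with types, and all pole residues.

Denominator factor (σ - 5/11)^2: pole of order 2 at 5/11, modulus 5/11.
Denominator factor (σ + 7/12): pole of order 1 at -7/12, modulus 7/12.
The radius of convergence is the smallest modulus among the singular points: 5/11.
At the order-1 pole -7/12 set g(σ) = (σ - (-7/12))*f(σ) = (-13*σ**2/8 - σ + 25/6)/(σ - 5/11)**2.
Simple pole: residue = g(a) at a = -7/12, which is 585035/150152.
At the order-2 pole 5/11 set g(σ) = (σ - (5/11))^2*f(σ) = (-13*σ**2/8 - σ + 25/6)/(σ + 7/12).
Order-2 pole: residue = g'(a); g'(5/11) = -103629/18769, so the residue is -103629/18769.
List the singular points by increasing real part (a conjugate pair: the negative imaginary part first).

Radius of convergence at 0: 5/11.
At -7/12: a pole of order 1; residue 585035/150152.
At 5/11: a pole of order 2; residue -103629/18769.


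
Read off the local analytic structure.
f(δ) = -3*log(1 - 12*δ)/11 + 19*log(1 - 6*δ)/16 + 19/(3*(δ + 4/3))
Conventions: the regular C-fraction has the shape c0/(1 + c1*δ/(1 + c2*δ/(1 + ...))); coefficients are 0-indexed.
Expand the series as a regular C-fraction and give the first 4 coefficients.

Taylor coefficients (expand at 0): a_0 = 19/4, a_1 = -1305/176, a_2 = 657/704, a_3 = 195957/2816.
c0 = a_0 = 19/4. Peel one level at a time: if S = 1 + c*δ/S' with S'(0) = 1, then c is the δ-coefficient of S and S' = c*δ/(S - 1).
S_1 = c0/f = 1 + (1305/836)*δ + (97857/43681)*δ^2 + ...; c1 = 1305/836.
S_2 = c1*δ/(S_1 - 1) = 1 + (-43492/30305)*δ + (1581207/168200)*δ^2 + ...; c2 = -43492/30305.
S_3 = c2*δ/(S_2 - 1) = 1 + (330472263/50450720)*δ + ...; c3 = 330472263/50450720.

The regular C-fraction coefficients are [19/4, 1305/836, -43492/30305, 330472263/50450720].


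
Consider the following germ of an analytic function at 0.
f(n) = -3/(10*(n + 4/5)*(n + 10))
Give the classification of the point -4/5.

The denominator factor n + 4/5 vanishes at -4/5 and appears to the power 1; the numerator there equals -3/10, nonzero, and no other factor vanishes.
Hence a pole whose order is the multiplicity, 1.

The point is a pole of order 1.


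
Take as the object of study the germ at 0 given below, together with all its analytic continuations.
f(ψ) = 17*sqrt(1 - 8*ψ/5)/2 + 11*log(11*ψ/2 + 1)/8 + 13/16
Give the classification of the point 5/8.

The point is an algebraic (square-root) branch point.

The term (17/2)*sqrt(1 - ψ/(5/8)) has argument 1 - 5/8/(5/8) = 0 at 5/8: a square-root (algebraic, two-sheeted) branch point; the remaining terms are analytic or single-valued there.


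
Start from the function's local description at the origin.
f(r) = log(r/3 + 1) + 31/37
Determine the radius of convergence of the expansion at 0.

The radius of convergence is 3.

Branch term (1)*log(1 - r/(-3)): its argument vanishes at r = -3, a logarithmic branch point, modulus 3.
The radius of convergence is the smallest modulus among the singular points: 3.


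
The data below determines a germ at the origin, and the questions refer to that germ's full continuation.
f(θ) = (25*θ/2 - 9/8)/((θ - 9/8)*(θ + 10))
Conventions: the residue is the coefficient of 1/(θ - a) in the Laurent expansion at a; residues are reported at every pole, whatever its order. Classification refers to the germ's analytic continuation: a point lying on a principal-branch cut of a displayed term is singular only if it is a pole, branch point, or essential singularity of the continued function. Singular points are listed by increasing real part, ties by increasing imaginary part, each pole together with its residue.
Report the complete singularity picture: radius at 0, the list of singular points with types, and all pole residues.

Radius of convergence at 0: 9/8.
At -10: a pole of order 1; residue 1009/89.
At 9/8: a pole of order 1; residue 207/178.

Denominator factor (θ + 10): pole of order 1 at -10, modulus 10.
Denominator factor (θ - 9/8): pole of order 1 at 9/8, modulus 9/8.
The radius of convergence is the smallest modulus among the singular points: 9/8.
At the order-1 pole -10 set g(θ) = (θ - (-10))*f(θ) = (25*θ/2 - 9/8)/(θ - 9/8).
Simple pole: residue = g(a) at a = -10, which is 1009/89.
At the order-1 pole 9/8 set g(θ) = (θ - (9/8))*f(θ) = (25*θ/2 - 9/8)/(θ + 10).
Simple pole: residue = g(a) at a = 9/8, which is 207/178.
List the singular points by increasing real part (a conjugate pair: the negative imaginary part first).


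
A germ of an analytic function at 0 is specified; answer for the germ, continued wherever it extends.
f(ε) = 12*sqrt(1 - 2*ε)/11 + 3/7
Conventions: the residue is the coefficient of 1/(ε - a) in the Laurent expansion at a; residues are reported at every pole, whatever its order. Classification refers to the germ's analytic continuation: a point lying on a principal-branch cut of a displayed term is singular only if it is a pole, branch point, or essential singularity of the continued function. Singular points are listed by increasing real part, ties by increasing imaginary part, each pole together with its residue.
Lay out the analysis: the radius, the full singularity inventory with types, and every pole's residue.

Branch term (12/11)*sqrt(1 - ε/(1/2)): its argument vanishes at ε = 1/2, a square-root branch point, modulus 1/2.
The radius of convergence is the smallest modulus among the singular points: 1/2.

Radius of convergence at 0: 1/2.
At 1/2: an algebraic (square-root) branch point.


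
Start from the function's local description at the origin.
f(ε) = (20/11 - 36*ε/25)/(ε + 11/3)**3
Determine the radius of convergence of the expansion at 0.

Denominator factor (ε + 11/3)^3: pole of order 3 at -11/3, modulus 11/3.
The radius of convergence is the smallest modulus among the singular points: 11/3.

The radius of convergence is 11/3.


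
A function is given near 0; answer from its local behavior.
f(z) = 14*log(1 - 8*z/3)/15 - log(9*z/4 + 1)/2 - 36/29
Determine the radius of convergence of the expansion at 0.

The radius of convergence is 3/8.

Branch term (14/15)*log(1 - z/(3/8)): its argument vanishes at z = 3/8, a logarithmic branch point, modulus 3/8.
Branch term (-1/2)*log(1 - z/(-4/9)): its argument vanishes at z = -4/9, a logarithmic branch point, modulus 4/9.
The radius of convergence is the smallest modulus among the singular points: 3/8.


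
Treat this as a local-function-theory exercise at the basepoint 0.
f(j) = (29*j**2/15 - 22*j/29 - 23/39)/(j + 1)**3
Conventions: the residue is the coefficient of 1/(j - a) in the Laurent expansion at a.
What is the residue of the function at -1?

The residue is 29/15.

At the order-3 pole -1 set g(j) = (j - (-1))^3*f(j) = 29*j**2/15 - 22*j/29 - 23/39.
Order-3 pole: residue = g''(a)/2; g''(-1) = 58/15, so the residue is 29/15.


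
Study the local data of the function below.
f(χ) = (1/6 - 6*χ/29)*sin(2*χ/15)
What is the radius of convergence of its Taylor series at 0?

The factor sin(2*χ/15) is entire and contributes no finite singular point.
The polynomial part has no poles.
No finite singular points: the Taylor series at 0 converges everywhere.

The radius of convergence is infinite.


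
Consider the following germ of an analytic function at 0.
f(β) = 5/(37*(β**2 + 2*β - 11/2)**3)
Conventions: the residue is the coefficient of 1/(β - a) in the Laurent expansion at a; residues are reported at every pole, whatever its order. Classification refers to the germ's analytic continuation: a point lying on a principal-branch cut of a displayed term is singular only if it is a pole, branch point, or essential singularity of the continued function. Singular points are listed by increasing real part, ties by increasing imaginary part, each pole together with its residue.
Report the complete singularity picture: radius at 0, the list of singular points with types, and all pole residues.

Radius of convergence at 0: -1 + (1/2)*sqrt(26).
At -1 - (1/2)*sqrt(26): a pole of order 3; residue -(15/325156)*sqrt(26).
At -1 + (1/2)*sqrt(26): a pole of order 3; residue (15/325156)*sqrt(26).

Denominator factor (β**2 + 2*β - 11/2)^3: discriminant 26, real irrational roots -1 + (1/2)*sqrt(26) and -1 - (1/2)*sqrt(26); poles of order 3, moduli -1 + (1/2)*sqrt(26) and 1 + (1/2)*sqrt(26).
The radius of convergence is the smallest modulus among the singular points: -1 + (1/2)*sqrt(26).
The factor β**2 + 2*β - 11/2 splits as (β - a)(β - a') with a = -1 - (1/2)*sqrt(26), a' = -1 + (1/2)*sqrt(26). At the order-3 pole a set g(β) = (β - a)^3*f(β) = [5/37] / (β - a')^3.
Order-3 pole: residue = g''(a)/2; g''(-1 - (1/2)*sqrt(26)) = -(15/162578)*sqrt(26), so the residue is -(15/325156)*sqrt(26).
The factor β**2 + 2*β - 11/2 splits as (β - a)(β - a') with a = -1 + (1/2)*sqrt(26), a' = -1 - (1/2)*sqrt(26). At the order-3 pole a set g(β) = (β - a)^3*f(β) = [5/37] / (β - a')^3.
Order-3 pole: residue = g''(a)/2; g''(-1 + (1/2)*sqrt(26)) = (15/162578)*sqrt(26), so the residue is (15/325156)*sqrt(26).
List the singular points by increasing real part (a conjugate pair: the negative imaginary part first).


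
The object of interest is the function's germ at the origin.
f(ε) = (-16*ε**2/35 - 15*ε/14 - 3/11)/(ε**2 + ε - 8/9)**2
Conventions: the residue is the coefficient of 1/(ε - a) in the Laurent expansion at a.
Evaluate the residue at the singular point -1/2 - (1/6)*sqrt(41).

The residue is (27831/1294370)*sqrt(41).

The factor ε**2 + ε - 8/9 splits as (ε - a)(ε - a') with a = -1/2 - (1/6)*sqrt(41), a' = -1/2 + (1/6)*sqrt(41). At the order-2 pole a set g(ε) = (ε - a)^2*f(ε) = [-16*ε**2/35 - 15*ε/14 - 3/11] / (ε - a')^2.
Order-2 pole: residue = g'(a); g'(-1/2 - (1/6)*sqrt(41)) = (27831/1294370)*sqrt(41), so the residue is (27831/1294370)*sqrt(41).


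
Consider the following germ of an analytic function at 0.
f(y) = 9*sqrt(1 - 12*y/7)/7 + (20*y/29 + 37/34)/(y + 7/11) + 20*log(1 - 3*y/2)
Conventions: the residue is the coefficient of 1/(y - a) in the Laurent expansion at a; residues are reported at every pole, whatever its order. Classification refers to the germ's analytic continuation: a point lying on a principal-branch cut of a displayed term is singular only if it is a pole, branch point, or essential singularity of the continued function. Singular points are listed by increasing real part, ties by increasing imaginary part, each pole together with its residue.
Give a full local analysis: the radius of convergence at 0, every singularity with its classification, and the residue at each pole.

Denominator factor (y + 7/11): pole of order 1 at -7/11, modulus 7/11.
Branch term (9/7)*sqrt(1 - y/(7/12)): its argument vanishes at y = 7/12, a square-root branch point, modulus 7/12.
Branch term (20)*log(1 - y/(2/3)): its argument vanishes at y = 2/3, a logarithmic branch point, modulus 2/3.
The radius of convergence is the smallest modulus among the singular points: 7/12.
The branch terms are analytic at -7/11 and contribute nothing to the residue; only the rational part matters.
At the order-1 pole -7/11 set g(y) = (y - (-7/11))*(rational part) = 20*y/29 + 37/34.
Simple pole: residue = g(a) at a = -7/11, which is 7043/10846.
List the singular points by increasing real part (a conjugate pair: the negative imaginary part first).

Radius of convergence at 0: 7/12.
At -7/11: a pole of order 1; residue 7043/10846.
At 7/12: an algebraic (square-root) branch point.
At 2/3: a logarithmic branch point.


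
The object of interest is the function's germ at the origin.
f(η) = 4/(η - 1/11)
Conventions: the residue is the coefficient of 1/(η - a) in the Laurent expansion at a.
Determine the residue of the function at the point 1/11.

At the order-1 pole 1/11 set g(η) = (η - (1/11))*f(η) = 4.
Simple pole: residue = g(a) at a = 1/11, which is 4.

The residue is 4.


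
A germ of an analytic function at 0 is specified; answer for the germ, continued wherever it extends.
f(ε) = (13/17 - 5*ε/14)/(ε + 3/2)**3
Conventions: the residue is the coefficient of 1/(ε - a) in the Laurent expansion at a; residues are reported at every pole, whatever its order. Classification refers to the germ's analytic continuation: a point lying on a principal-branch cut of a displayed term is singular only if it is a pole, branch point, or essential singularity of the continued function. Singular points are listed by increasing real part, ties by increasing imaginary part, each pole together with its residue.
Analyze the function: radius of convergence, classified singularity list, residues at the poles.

Radius of convergence at 0: 3/2.
At -3/2: a pole of order 3; residue 0.

Denominator factor (ε + 3/2)^3: pole of order 3 at -3/2, modulus 3/2.
The radius of convergence is the smallest modulus among the singular points: 3/2.
At the order-3 pole -3/2 set g(ε) = (ε - (-3/2))^3*f(ε) = 13/17 - 5*ε/14.
Order-3 pole: residue = g''(a)/2; g''(-3/2) = 0, so the residue is 0.


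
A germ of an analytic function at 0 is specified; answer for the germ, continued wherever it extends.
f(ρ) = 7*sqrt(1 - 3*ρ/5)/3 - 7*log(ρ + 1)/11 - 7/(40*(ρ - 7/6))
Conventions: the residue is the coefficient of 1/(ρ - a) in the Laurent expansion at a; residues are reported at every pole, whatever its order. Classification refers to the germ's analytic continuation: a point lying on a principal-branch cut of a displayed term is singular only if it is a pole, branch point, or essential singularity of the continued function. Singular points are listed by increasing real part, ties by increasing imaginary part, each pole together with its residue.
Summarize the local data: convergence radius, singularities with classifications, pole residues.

Denominator factor (ρ - 7/6): pole of order 1 at 7/6, modulus 7/6.
Branch term (-7/11)*log(1 - ρ/(-1)): its argument vanishes at ρ = -1, a logarithmic branch point, modulus 1.
Branch term (7/3)*sqrt(1 - ρ/(5/3)): its argument vanishes at ρ = 5/3, a square-root branch point, modulus 5/3.
The radius of convergence is the smallest modulus among the singular points: 1.
The branch terms are analytic at 7/6 and contribute nothing to the residue; only the rational part matters.
At the order-1 pole 7/6 set g(ρ) = (ρ - (7/6))*(rational part) = -7/40.
Simple pole: residue = g(a) at a = 7/6, which is -7/40.
List the singular points by increasing real part (a conjugate pair: the negative imaginary part first).

Radius of convergence at 0: 1.
At -1: a logarithmic branch point.
At 7/6: a pole of order 1; residue -7/40.
At 5/3: an algebraic (square-root) branch point.


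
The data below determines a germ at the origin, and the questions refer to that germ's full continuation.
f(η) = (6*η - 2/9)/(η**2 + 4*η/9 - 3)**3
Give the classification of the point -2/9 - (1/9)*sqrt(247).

The point is a pole of order 3.

The denominator factor η**2 + 4*η/9 - 3 vanishes at -2/9 - (1/9)*sqrt(247) and appears to the power 3; the numerator there equals -14/9 - (2/3)*sqrt(247), nonzero, and no other factor vanishes.
Hence a pole whose order is the multiplicity, 3.


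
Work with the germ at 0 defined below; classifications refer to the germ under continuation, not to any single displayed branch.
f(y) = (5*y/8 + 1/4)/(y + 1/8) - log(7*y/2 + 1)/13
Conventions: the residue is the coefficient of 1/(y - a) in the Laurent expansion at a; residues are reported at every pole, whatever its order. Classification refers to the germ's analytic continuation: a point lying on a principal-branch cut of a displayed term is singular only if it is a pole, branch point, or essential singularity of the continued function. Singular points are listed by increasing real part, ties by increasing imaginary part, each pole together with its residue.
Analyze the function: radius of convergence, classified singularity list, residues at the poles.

Radius of convergence at 0: 1/8.
At -2/7: a logarithmic branch point.
At -1/8: a pole of order 1; residue 11/64.

Denominator factor (y + 1/8): pole of order 1 at -1/8, modulus 1/8.
Branch term (-1/13)*log(1 - y/(-2/7)): its argument vanishes at y = -2/7, a logarithmic branch point, modulus 2/7.
The radius of convergence is the smallest modulus among the singular points: 1/8.
The branch term is analytic at -1/8 and contributes nothing to the residue; only the rational part matters.
At the order-1 pole -1/8 set g(y) = (y - (-1/8))*(rational part) = 5*y/8 + 1/4.
Simple pole: residue = g(a) at a = -1/8, which is 11/64.
List the singular points by increasing real part (a conjugate pair: the negative imaginary part first).


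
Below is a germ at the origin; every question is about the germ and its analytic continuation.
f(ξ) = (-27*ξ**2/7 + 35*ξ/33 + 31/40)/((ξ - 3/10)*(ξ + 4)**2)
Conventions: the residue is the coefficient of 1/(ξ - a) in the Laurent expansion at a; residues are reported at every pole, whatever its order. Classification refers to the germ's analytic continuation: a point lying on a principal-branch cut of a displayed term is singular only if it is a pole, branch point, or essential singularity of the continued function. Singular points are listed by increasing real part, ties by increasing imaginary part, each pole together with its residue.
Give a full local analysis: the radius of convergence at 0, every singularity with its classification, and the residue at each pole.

Denominator factor (ξ - 3/10): pole of order 1 at 3/10, modulus 3/10.
Denominator factor (ξ + 4)^2: pole of order 2 at -4, modulus 4.
The radius of convergence is the smallest modulus among the singular points: 3/10.
At the order-2 pole -4 set g(ξ) = (ξ - (-4))^2*f(ξ) = (-27*ξ**2/7 + 35*ξ/33 + 31/40)/(ξ - 3/10).
Order-2 pole: residue = g'(a); g'(-4) = -1109795/284746, so the residue is -1109795/284746.
At the order-1 pole 3/10 set g(ξ) = (ξ - (3/10))*f(ξ) = (-27*ξ**2/7 + 35*ξ/33 + 31/40)/(ξ + 4)**2.
Simple pole: residue = g(a) at a = 3/10, which is 11489/284746.
List the singular points by increasing real part (a conjugate pair: the negative imaginary part first).

Radius of convergence at 0: 3/10.
At -4: a pole of order 2; residue -1109795/284746.
At 3/10: a pole of order 1; residue 11489/284746.


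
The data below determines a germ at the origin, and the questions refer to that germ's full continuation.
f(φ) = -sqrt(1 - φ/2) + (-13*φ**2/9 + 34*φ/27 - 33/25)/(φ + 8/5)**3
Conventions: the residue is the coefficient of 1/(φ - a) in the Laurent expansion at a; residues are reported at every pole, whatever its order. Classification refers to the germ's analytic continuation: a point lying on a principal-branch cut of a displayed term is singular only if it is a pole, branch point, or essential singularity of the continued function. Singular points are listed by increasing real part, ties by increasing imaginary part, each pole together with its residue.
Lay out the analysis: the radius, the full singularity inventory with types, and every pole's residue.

Radius of convergence at 0: 8/5.
At -8/5: a pole of order 3; residue -13/9.
At 2: an algebraic (square-root) branch point.

Denominator factor (φ + 8/5)^3: pole of order 3 at -8/5, modulus 8/5.
Branch term (-1)*sqrt(1 - φ/(2)): its argument vanishes at φ = 2, a square-root branch point, modulus 2.
The radius of convergence is the smallest modulus among the singular points: 8/5.
The branch term is analytic at -8/5 and contributes nothing to the residue; only the rational part matters.
At the order-3 pole -8/5 set g(φ) = (φ - (-8/5))^3*(rational part) = -13*φ**2/9 + 34*φ/27 - 33/25.
Order-3 pole: residue = g''(a)/2; g''(-8/5) = -26/9, so the residue is -13/9.
List the singular points by increasing real part (a conjugate pair: the negative imaginary part first).


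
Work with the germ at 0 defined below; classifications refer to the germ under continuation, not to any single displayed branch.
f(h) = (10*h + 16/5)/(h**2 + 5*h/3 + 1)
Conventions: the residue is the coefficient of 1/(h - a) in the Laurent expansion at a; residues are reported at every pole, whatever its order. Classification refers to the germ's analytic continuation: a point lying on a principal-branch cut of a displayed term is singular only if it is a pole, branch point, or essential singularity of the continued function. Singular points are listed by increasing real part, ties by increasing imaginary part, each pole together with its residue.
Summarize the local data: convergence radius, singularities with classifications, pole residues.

Radius of convergence at 0: 1.
At (-5/6) - ((1/6)*sqrt(11))*i: a pole of order 1; residue (5) - ((7/5)*sqrt(11))*i.
At (-5/6) + ((1/6)*sqrt(11))*i: a pole of order 1; residue (5) + ((7/5)*sqrt(11))*i.

Denominator factor (h**2 + 5*h/3 + 1): discriminant -11/9, complex-conjugate roots (-5/6) + ((1/6)*sqrt(11))*i and (-5/6) - ((1/6)*sqrt(11))*i; poles of order 1, moduli 1 and 1.
The radius of convergence is the smallest modulus among the singular points: 1.
The factor h**2 + 5*h/3 + 1 splits as (h - a)(h - a') with a = (-5/6) - ((1/6)*sqrt(11))*i, a' = (-5/6) + ((1/6)*sqrt(11))*i. At the order-1 pole a set g(h) = (h - a)*f(h) = [10*h + 16/5] / (h - a').
Simple pole: residue = g(a) at a = (-5/6) - ((1/6)*sqrt(11))*i, which is (5) - ((7/5)*sqrt(11))*i.
The factor h**2 + 5*h/3 + 1 splits as (h - a)(h - a') with a = (-5/6) + ((1/6)*sqrt(11))*i, a' = (-5/6) - ((1/6)*sqrt(11))*i. At the order-1 pole a set g(h) = (h - a)*f(h) = [10*h + 16/5] / (h - a').
Simple pole: residue = g(a) at a = (-5/6) + ((1/6)*sqrt(11))*i, which is (5) + ((7/5)*sqrt(11))*i.
List the singular points by increasing real part (a conjugate pair: the negative imaginary part first).


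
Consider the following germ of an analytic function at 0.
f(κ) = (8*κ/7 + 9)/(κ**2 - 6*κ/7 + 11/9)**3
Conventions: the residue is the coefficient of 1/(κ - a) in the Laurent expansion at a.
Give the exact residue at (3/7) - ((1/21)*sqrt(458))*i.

The residue is ((116271855/1537150592)*sqrt(458))*i.

The factor κ**2 - 6*κ/7 + 11/9 splits as (κ - a)(κ - a') with a = (3/7) - ((1/21)*sqrt(458))*i, a' = (3/7) + ((1/21)*sqrt(458))*i. At the order-3 pole a set g(κ) = (κ - a)^3*f(κ) = [8*κ/7 + 9] / (κ - a')^3.
Order-3 pole: residue = g''(a)/2; g''((3/7) - ((1/21)*sqrt(458))*i) = ((116271855/768575296)*sqrt(458))*i, so the residue is ((116271855/1537150592)*sqrt(458))*i.


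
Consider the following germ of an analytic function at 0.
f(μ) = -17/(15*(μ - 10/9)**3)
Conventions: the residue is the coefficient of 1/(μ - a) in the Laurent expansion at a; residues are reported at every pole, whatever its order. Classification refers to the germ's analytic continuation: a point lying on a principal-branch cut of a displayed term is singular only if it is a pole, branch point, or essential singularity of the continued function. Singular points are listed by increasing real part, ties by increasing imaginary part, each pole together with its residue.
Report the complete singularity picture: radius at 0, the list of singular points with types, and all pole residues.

Denominator factor (μ - 10/9)^3: pole of order 3 at 10/9, modulus 10/9.
The radius of convergence is the smallest modulus among the singular points: 10/9.
At the order-3 pole 10/9 set g(μ) = (μ - (10/9))^3*f(μ) = -17/15.
Order-3 pole: residue = g''(a)/2; g''(10/9) = 0, so the residue is 0.

Radius of convergence at 0: 10/9.
At 10/9: a pole of order 3; residue 0.


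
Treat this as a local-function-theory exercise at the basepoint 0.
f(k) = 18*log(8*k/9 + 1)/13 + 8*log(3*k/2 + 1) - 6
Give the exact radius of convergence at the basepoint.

The radius of convergence is 2/3.

Branch term (18/13)*log(1 - k/(-9/8)): its argument vanishes at k = -9/8, a logarithmic branch point, modulus 9/8.
Branch term (8)*log(1 - k/(-2/3)): its argument vanishes at k = -2/3, a logarithmic branch point, modulus 2/3.
The radius of convergence is the smallest modulus among the singular points: 2/3.


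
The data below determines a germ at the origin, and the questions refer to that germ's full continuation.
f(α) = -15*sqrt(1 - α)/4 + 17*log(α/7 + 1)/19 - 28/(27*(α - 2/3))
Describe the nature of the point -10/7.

The point is a regular point.

Denominator factors: α - 2/3 = -44/21 at α = -10/7 — none vanishes.
Branch term sqrt(1 - α/(1)): argument at -10/7 is 17/7, nonzero, so -10/7 is not its branch point (a point on a principal cut is still regular for the continued germ).
Branch term log(1 - α/(-7)): argument at -10/7 is 39/49, nonzero, so -10/7 is not its branch point (a point on a principal cut is still regular for the continued germ).
So the germ continues analytically to -10/7.
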